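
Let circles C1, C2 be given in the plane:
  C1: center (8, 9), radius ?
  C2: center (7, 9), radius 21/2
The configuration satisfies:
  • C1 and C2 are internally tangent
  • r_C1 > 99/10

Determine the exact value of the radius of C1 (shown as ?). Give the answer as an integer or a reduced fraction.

23/2

1. [int C1,C2]  r_C1² − 21r_C1 + 437/4 = 0  ⇒  r_C1 = 19/2 or 23/2
2. given r_C1 > 99/10: keep 23/2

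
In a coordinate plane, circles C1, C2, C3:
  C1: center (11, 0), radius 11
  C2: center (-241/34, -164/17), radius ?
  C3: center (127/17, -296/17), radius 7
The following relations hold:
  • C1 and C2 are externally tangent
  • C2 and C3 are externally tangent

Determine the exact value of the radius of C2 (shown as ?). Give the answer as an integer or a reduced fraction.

1. [ext C1·C2]  r_C2² + 22r_C2 − 1197/4 = 0  ⇒  r_C2 = 19/2 (r>0 drops 1)
2. [ext C2·C3]  r_C2² + 14r_C2 − 893/4 = 0  ⇒  r_C2 = 19/2 (r>0 drops 1)

19/2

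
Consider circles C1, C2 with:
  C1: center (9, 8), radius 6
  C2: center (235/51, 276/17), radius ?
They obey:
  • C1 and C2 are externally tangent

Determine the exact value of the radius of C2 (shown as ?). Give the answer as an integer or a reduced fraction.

1. [ext C1·C2]  r_C2² + 12r_C2 − 460/9 = 0  ⇒  r_C2 = 10/3 (r>0 drops 1)

10/3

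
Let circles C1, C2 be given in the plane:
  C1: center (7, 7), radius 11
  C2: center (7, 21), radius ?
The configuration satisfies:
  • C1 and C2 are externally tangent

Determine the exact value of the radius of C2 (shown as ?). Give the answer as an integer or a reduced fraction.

3

1. [ext C1·C2]  r_C2² + 22r_C2 − 75 = 0  ⇒  r_C2 = 3 (r>0 drops 1)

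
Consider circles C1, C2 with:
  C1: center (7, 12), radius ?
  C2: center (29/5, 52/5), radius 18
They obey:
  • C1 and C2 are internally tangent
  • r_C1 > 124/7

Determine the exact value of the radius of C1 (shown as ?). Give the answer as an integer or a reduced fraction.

1. [int C1,C2]  r_C1² − 36r_C1 + 320 = 0  ⇒  r_C1 = 16 or 20
2. given r_C1 > 124/7: keep 20

20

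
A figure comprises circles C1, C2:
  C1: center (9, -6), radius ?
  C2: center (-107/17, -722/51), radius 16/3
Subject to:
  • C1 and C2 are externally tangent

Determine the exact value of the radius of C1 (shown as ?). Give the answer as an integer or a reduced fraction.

12

1. [ext C1·C2]  r_C1² + (32/3)r_C1 − 272 = 0  ⇒  r_C1 = 12 (r>0 drops 1)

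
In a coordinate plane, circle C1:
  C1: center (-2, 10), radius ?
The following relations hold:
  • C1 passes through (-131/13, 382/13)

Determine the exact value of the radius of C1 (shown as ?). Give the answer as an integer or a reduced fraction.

21

1. [C1∋P]  r_C1² − 441 = 0  ⇒  r_C1 = 21 (r>0 drops 1)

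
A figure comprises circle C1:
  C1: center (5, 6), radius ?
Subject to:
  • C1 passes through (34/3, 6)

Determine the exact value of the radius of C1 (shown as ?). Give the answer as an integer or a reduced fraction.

19/3

1. [C1∋P]  r_C1² − 361/9 = 0  ⇒  r_C1 = 19/3 (r>0 drops 1)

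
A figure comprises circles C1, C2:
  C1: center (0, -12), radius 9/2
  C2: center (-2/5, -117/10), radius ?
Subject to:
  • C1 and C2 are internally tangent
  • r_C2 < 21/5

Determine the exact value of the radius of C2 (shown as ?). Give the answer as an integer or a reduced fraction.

1. [int C1,C2]  r_C2² − 9r_C2 + 20 = 0  ⇒  r_C2 = 4 or 5
2. given r_C2 < 21/5: keep 4

4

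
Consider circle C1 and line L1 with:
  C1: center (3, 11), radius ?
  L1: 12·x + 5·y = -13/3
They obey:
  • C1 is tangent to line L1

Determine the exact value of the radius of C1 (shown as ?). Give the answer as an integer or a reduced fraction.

1. [C1‖L1]  r_C1² − 484/9 = 0  ⇒  r_C1 = 22/3 (r>0 drops 1)

22/3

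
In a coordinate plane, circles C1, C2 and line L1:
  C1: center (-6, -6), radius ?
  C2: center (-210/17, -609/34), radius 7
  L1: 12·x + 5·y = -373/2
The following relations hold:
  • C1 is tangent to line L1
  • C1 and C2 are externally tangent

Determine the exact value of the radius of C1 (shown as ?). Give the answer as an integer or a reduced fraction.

13/2

1. [C1‖L1]  r_C1² − 169/4 = 0  ⇒  r_C1 = 13/2 (r>0 drops 1)
2. [ext C1·C2]  r_C1² + 14r_C1 − 533/4 = 0  ⇒  r_C1 = 13/2 (r>0 drops 1)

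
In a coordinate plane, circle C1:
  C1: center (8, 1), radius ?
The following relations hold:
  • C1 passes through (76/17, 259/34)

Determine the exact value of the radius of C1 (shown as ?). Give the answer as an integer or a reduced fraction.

1. [C1∋P]  r_C1² − 225/4 = 0  ⇒  r_C1 = 15/2 (r>0 drops 1)

15/2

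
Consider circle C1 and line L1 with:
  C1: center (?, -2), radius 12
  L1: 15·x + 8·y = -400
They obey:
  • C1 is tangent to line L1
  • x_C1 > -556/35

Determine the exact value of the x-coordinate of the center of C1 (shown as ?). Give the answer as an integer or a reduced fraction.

1. [C1‖L1]  x_C1² + (256/5)x_C1 + 2352/5 = 0  ⇒  x_C1 = -196/5 or -12
2. given x_C1 > -556/35: keep -12

-12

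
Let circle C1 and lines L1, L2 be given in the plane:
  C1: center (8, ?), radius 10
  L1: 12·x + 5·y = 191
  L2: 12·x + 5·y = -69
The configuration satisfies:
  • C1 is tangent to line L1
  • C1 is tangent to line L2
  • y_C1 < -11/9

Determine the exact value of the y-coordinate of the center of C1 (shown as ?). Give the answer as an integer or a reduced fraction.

-7

1. [C1‖L1]  y_C1² − 38y_C1 − 315 = 0  ⇒  y_C1 = -7 or 45
2. [C1‖L2]  y_C1² + 66y_C1 + 413 = 0  ⇒  y_C1 = -59 or -7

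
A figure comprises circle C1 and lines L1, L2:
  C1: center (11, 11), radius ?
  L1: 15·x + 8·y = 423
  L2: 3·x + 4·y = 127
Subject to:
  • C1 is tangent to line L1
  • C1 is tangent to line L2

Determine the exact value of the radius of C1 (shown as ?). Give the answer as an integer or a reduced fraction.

10

1. [C1‖L1]  r_C1² − 100 = 0  ⇒  r_C1 = 10 (r>0 drops 1)
2. [C1‖L2]  r_C1² − 100 = 0  ⇒  r_C1 = 10 (r>0 drops 1)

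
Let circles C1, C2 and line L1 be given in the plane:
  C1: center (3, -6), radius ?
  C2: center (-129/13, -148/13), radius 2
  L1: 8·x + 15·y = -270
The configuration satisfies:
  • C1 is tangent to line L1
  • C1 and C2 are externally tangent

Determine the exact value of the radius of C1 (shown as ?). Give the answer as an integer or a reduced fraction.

12

1. [C1‖L1]  r_C1² − 144 = 0  ⇒  r_C1 = 12 (r>0 drops 1)
2. [ext C1·C2]  r_C1² + 4r_C1 − 192 = 0  ⇒  r_C1 = 12 (r>0 drops 1)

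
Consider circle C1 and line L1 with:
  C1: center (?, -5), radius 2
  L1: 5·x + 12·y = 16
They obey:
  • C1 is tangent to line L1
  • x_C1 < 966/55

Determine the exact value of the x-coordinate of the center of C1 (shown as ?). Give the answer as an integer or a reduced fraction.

10

1. [C1‖L1]  x_C1² − (152/5)x_C1 + 204 = 0  ⇒  x_C1 = 10 or 102/5
2. given x_C1 < 966/55: keep 10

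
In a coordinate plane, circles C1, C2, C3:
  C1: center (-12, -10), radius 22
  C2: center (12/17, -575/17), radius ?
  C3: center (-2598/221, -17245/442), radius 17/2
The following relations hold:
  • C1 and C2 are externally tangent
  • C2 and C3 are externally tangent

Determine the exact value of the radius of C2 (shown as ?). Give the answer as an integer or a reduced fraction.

1. [ext C1·C2]  r_C2² + 44r_C2 − 245 = 0  ⇒  r_C2 = 5 (r>0 drops 1)
2. [ext C2·C3]  r_C2² + 17r_C2 − 110 = 0  ⇒  r_C2 = 5 (r>0 drops 1)

5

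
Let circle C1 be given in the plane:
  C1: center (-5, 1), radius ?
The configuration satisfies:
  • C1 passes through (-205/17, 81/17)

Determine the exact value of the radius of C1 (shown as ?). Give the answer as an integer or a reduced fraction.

8

1. [C1∋P]  r_C1² − 64 = 0  ⇒  r_C1 = 8 (r>0 drops 1)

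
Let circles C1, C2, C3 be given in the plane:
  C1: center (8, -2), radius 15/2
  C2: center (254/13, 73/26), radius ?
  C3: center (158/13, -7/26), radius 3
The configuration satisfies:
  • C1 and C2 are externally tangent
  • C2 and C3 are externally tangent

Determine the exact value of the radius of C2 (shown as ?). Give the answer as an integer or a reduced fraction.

5

1. [ext C1·C2]  r_C2² + 15r_C2 − 100 = 0  ⇒  r_C2 = 5 (r>0 drops 1)
2. [ext C2·C3]  r_C2² + 6r_C2 − 55 = 0  ⇒  r_C2 = 5 (r>0 drops 1)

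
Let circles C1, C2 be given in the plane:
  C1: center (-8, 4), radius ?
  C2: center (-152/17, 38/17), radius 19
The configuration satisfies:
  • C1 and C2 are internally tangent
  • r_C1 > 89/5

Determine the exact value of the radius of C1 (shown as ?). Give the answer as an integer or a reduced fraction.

21

1. [int C1,C2]  r_C1² − 38r_C1 + 357 = 0  ⇒  r_C1 = 17 or 21
2. given r_C1 > 89/5: keep 21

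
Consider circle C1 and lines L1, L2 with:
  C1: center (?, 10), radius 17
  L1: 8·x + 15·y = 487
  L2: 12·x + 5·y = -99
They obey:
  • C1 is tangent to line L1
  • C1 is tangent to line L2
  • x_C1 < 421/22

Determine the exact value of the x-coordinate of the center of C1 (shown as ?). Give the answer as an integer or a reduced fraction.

6

1. [C1‖L1]  x_C1² − (337/4)x_C1 + 939/2 = 0  ⇒  x_C1 = 6 or 313/4
2. [C1‖L2]  x_C1² + (149/6)x_C1 − 185 = 0  ⇒  x_C1 = -185/6 or 6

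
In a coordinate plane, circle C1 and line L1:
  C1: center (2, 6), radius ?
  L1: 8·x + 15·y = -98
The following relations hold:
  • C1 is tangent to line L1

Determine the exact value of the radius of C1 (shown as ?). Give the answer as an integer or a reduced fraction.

12

1. [C1‖L1]  r_C1² − 144 = 0  ⇒  r_C1 = 12 (r>0 drops 1)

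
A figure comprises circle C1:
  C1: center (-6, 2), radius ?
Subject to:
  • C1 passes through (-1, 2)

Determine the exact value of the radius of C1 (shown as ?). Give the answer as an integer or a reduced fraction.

1. [C1∋P]  r_C1² − 25 = 0  ⇒  r_C1 = 5 (r>0 drops 1)

5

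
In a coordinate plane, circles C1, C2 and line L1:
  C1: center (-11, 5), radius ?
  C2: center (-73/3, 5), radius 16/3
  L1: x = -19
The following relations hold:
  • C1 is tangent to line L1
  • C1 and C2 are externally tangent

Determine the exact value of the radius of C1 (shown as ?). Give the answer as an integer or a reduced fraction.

8

1. [C1‖L1]  r_C1² − 64 = 0  ⇒  r_C1 = 8 (r>0 drops 1)
2. [ext C1·C2]  r_C1² + (32/3)r_C1 − 448/3 = 0  ⇒  r_C1 = 8 (r>0 drops 1)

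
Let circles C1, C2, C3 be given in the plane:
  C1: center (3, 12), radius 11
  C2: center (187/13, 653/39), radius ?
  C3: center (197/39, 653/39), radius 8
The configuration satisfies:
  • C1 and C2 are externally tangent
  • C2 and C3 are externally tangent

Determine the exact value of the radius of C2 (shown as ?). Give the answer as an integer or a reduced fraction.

4/3

1. [ext C1·C2]  r_C2² + 22r_C2 − 280/9 = 0  ⇒  r_C2 = 4/3 (r>0 drops 1)
2. [ext C2·C3]  r_C2² + 16r_C2 − 208/9 = 0  ⇒  r_C2 = 4/3 (r>0 drops 1)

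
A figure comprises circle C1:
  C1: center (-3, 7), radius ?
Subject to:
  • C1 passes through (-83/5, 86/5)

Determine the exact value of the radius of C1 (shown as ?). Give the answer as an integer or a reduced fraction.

1. [C1∋P]  r_C1² − 289 = 0  ⇒  r_C1 = 17 (r>0 drops 1)

17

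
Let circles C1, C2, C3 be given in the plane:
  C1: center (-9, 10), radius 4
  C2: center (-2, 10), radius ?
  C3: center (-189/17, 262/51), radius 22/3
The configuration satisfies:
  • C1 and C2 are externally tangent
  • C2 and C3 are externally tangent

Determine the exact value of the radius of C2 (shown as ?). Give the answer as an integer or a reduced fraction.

1. [ext C1·C2]  r_C2² + 8r_C2 − 33 = 0  ⇒  r_C2 = 3 (r>0 drops 1)
2. [ext C2·C3]  r_C2² + (44/3)r_C2 − 53 = 0  ⇒  r_C2 = 3 (r>0 drops 1)

3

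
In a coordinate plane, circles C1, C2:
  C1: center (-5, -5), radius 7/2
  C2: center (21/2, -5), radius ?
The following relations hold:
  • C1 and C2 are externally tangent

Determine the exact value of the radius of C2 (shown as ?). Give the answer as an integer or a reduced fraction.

12

1. [ext C1·C2]  r_C2² + 7r_C2 − 228 = 0  ⇒  r_C2 = 12 (r>0 drops 1)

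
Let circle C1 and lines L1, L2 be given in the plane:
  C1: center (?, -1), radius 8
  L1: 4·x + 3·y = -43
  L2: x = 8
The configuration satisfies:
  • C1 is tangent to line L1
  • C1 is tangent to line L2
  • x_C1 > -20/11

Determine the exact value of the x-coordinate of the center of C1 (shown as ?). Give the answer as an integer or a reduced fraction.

1. [C1‖L1]  x_C1² + 20x_C1 = 0  ⇒  x_C1 = -20 or 0
2. [C1‖L2]  x_C1² − 16x_C1 = 0  ⇒  x_C1 = 0 or 16

0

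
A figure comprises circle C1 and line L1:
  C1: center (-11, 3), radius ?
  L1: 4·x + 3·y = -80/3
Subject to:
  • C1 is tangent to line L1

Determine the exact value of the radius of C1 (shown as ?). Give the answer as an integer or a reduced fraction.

5/3

1. [C1‖L1]  r_C1² − 25/9 = 0  ⇒  r_C1 = 5/3 (r>0 drops 1)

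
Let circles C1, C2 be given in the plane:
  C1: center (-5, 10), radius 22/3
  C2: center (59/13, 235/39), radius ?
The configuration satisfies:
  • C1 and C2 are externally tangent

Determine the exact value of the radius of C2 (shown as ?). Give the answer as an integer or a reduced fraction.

1. [ext C1·C2]  r_C2² + (44/3)r_C2 − 53 = 0  ⇒  r_C2 = 3 (r>0 drops 1)

3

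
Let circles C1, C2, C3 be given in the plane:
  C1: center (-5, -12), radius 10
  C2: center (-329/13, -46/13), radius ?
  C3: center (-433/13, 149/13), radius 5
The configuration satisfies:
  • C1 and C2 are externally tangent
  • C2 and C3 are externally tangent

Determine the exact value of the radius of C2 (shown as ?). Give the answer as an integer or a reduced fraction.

1. [ext C1·C2]  r_C2² + 20r_C2 − 384 = 0  ⇒  r_C2 = 12 (r>0 drops 1)
2. [ext C2·C3]  r_C2² + 10r_C2 − 264 = 0  ⇒  r_C2 = 12 (r>0 drops 1)

12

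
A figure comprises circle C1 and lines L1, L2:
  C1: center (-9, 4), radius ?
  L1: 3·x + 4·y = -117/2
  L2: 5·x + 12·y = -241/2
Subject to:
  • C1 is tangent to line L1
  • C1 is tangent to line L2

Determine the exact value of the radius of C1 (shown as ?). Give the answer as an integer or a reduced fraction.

19/2

1. [C1‖L1]  r_C1² − 361/4 = 0  ⇒  r_C1 = 19/2 (r>0 drops 1)
2. [C1‖L2]  r_C1² − 361/4 = 0  ⇒  r_C1 = 19/2 (r>0 drops 1)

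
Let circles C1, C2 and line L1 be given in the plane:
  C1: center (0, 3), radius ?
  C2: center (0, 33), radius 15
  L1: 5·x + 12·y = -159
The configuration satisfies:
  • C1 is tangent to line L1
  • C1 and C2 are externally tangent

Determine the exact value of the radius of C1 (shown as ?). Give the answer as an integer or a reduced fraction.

1. [C1‖L1]  r_C1² − 225 = 0  ⇒  r_C1 = 15 (r>0 drops 1)
2. [ext C1·C2]  r_C1² + 30r_C1 − 675 = 0  ⇒  r_C1 = 15 (r>0 drops 1)

15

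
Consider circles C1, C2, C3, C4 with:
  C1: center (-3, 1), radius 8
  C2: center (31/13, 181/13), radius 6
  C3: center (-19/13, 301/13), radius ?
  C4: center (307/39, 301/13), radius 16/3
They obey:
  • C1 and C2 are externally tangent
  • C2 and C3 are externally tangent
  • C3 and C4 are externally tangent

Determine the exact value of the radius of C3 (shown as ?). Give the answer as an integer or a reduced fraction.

1. [ext C2·C3]  r_C3² + 12r_C3 − 64 = 0  ⇒  r_C3 = 4 (r>0 drops 1)
2. [ext C3·C4]  r_C3² + (32/3)r_C3 − 176/3 = 0  ⇒  r_C3 = 4 (r>0 drops 1)

4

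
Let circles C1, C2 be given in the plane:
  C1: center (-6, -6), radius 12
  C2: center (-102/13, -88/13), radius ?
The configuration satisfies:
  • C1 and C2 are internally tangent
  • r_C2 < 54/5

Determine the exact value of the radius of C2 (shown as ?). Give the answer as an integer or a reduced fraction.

1. [int C1,C2]  r_C2² − 24r_C2 + 140 = 0  ⇒  r_C2 = 10 or 14
2. given r_C2 < 54/5: keep 10

10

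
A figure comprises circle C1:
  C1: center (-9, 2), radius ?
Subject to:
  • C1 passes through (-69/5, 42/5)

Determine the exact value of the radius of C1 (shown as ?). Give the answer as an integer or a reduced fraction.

8

1. [C1∋P]  r_C1² − 64 = 0  ⇒  r_C1 = 8 (r>0 drops 1)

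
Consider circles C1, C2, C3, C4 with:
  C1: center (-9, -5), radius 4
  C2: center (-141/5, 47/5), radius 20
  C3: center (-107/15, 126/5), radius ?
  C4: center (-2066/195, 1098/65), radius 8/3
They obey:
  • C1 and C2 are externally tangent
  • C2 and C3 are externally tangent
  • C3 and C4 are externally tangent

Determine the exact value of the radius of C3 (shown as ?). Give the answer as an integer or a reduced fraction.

19/3

1. [ext C2·C3]  r_C3² + 40r_C3 − 2641/9 = 0  ⇒  r_C3 = 19/3 (r>0 drops 1)
2. [ext C3·C4]  r_C3² + (16/3)r_C3 − 665/9 = 0  ⇒  r_C3 = 19/3 (r>0 drops 1)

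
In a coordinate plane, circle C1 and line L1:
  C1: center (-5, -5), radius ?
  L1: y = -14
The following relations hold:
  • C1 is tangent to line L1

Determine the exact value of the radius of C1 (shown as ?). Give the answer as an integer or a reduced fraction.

9

1. [C1‖L1]  r_C1² − 81 = 0  ⇒  r_C1 = 9 (r>0 drops 1)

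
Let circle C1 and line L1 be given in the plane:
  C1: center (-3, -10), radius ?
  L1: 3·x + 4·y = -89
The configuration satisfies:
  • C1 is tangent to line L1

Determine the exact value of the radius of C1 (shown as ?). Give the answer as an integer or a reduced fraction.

8

1. [C1‖L1]  r_C1² − 64 = 0  ⇒  r_C1 = 8 (r>0 drops 1)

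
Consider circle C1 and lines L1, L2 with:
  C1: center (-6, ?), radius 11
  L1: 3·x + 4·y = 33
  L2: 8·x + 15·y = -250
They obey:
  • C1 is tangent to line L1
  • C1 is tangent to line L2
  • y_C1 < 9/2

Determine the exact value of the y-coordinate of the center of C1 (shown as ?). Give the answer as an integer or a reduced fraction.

-1

1. [C1‖L1]  y_C1² − (51/2)y_C1 − 53/2 = 0  ⇒  y_C1 = -1 or 53/2
2. [C1‖L2]  y_C1² + (404/15)y_C1 + 389/15 = 0  ⇒  y_C1 = -389/15 or -1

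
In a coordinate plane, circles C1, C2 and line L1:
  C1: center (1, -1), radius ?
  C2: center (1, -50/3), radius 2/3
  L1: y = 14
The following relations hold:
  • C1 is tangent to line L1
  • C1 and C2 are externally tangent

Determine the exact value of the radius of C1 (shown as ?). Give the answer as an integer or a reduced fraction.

15

1. [C1‖L1]  r_C1² − 225 = 0  ⇒  r_C1 = 15 (r>0 drops 1)
2. [ext C1·C2]  r_C1² + (4/3)r_C1 − 245 = 0  ⇒  r_C1 = 15 (r>0 drops 1)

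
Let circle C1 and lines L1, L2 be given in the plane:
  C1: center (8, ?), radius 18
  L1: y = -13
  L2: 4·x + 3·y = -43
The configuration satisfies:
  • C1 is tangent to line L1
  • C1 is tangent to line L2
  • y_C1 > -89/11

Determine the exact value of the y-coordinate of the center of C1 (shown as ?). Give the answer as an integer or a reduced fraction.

1. [C1‖L1]  y_C1² + 26y_C1 − 155 = 0  ⇒  y_C1 = -31 or 5
2. [C1‖L2]  y_C1² + 50y_C1 − 275 = 0  ⇒  y_C1 = -55 or 5

5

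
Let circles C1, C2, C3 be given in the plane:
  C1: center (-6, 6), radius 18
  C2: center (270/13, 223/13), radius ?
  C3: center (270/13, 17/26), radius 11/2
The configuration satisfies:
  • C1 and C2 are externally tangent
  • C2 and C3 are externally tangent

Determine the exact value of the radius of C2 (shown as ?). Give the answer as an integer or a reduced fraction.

11

1. [ext C1·C2]  r_C2² + 36r_C2 − 517 = 0  ⇒  r_C2 = 11 (r>0 drops 1)
2. [ext C2·C3]  r_C2² + 11r_C2 − 242 = 0  ⇒  r_C2 = 11 (r>0 drops 1)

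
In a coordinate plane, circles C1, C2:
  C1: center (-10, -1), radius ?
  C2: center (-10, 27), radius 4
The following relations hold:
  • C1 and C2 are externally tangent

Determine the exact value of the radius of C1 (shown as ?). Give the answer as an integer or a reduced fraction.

1. [ext C1·C2]  r_C1² + 8r_C1 − 768 = 0  ⇒  r_C1 = 24 (r>0 drops 1)

24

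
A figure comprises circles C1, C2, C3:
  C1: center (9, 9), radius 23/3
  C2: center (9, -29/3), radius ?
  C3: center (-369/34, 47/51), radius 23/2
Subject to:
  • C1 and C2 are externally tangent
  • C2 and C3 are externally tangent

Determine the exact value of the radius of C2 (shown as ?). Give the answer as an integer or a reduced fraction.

1. [ext C1·C2]  r_C2² + (46/3)r_C2 − 869/3 = 0  ⇒  r_C2 = 11 (r>0 drops 1)
2. [ext C2·C3]  r_C2² + 23r_C2 − 374 = 0  ⇒  r_C2 = 11 (r>0 drops 1)

11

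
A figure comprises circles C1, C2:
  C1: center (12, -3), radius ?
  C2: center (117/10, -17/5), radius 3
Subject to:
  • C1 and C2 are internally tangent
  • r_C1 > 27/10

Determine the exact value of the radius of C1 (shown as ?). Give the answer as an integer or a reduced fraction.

1. [int C1,C2]  r_C1² − 6r_C1 + 35/4 = 0  ⇒  r_C1 = 5/2 or 7/2
2. given r_C1 > 27/10: keep 7/2

7/2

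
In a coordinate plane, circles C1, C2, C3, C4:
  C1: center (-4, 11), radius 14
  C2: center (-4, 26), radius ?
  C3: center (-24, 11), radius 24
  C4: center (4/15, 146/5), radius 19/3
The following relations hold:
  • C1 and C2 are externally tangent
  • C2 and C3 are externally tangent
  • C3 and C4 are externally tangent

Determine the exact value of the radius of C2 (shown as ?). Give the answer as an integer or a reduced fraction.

1

1. [ext C1·C2]  r_C2² + 28r_C2 − 29 = 0  ⇒  r_C2 = 1 (r>0 drops 1)
2. [ext C2·C3]  r_C2² + 48r_C2 − 49 = 0  ⇒  r_C2 = 1 (r>0 drops 1)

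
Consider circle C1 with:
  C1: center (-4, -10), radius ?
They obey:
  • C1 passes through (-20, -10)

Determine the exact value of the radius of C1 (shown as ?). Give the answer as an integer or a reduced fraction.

16

1. [C1∋P]  r_C1² − 256 = 0  ⇒  r_C1 = 16 (r>0 drops 1)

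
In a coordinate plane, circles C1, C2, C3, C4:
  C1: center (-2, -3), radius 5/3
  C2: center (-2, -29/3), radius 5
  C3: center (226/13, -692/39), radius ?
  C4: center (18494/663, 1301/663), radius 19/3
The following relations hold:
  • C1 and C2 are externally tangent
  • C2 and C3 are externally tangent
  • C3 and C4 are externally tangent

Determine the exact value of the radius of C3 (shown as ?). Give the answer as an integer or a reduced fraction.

16

1. [ext C2·C3]  r_C3² + 10r_C3 − 416 = 0  ⇒  r_C3 = 16 (r>0 drops 1)
2. [ext C3·C4]  r_C3² + (38/3)r_C3 − 1376/3 = 0  ⇒  r_C3 = 16 (r>0 drops 1)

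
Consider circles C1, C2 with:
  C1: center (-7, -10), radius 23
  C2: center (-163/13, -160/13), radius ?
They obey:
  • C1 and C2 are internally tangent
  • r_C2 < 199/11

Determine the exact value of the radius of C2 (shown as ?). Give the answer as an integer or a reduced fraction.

1. [int C1,C2]  r_C2² − 46r_C2 + 493 = 0  ⇒  r_C2 = 17 or 29
2. given r_C2 < 199/11: keep 17

17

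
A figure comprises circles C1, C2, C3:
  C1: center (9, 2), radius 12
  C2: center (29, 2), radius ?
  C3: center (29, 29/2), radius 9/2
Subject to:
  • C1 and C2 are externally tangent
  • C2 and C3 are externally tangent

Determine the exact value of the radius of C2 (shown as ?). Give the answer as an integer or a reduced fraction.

8

1. [ext C1·C2]  r_C2² + 24r_C2 − 256 = 0  ⇒  r_C2 = 8 (r>0 drops 1)
2. [ext C2·C3]  r_C2² + 9r_C2 − 136 = 0  ⇒  r_C2 = 8 (r>0 drops 1)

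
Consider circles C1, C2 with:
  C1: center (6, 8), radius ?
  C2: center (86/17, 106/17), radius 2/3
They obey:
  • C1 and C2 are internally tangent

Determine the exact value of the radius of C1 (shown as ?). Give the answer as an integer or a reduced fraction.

1. [int C1,C2]  r_C1² − (4/3)r_C1 − 32/9 = 0  ⇒  r_C1 = 8/3 (r>0 drops 1)

8/3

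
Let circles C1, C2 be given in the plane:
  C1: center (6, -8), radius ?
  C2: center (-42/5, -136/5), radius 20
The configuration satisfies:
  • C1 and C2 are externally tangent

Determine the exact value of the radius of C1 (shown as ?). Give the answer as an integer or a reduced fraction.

4

1. [ext C1·C2]  r_C1² + 40r_C1 − 176 = 0  ⇒  r_C1 = 4 (r>0 drops 1)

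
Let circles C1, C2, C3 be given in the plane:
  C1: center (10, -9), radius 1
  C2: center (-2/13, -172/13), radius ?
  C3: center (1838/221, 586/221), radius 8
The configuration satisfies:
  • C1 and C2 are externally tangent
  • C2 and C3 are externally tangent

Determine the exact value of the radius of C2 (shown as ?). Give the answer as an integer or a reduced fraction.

10

1. [ext C1·C2]  r_C2² + 2r_C2 − 120 = 0  ⇒  r_C2 = 10 (r>0 drops 1)
2. [ext C2·C3]  r_C2² + 16r_C2 − 260 = 0  ⇒  r_C2 = 10 (r>0 drops 1)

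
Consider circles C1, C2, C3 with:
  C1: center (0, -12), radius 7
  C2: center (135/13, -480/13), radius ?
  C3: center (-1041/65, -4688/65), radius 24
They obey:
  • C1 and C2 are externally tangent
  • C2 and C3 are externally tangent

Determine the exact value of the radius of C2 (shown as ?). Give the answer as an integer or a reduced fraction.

1. [ext C1·C2]  r_C2² + 14r_C2 − 680 = 0  ⇒  r_C2 = 20 (r>0 drops 1)
2. [ext C2·C3]  r_C2² + 48r_C2 − 1360 = 0  ⇒  r_C2 = 20 (r>0 drops 1)

20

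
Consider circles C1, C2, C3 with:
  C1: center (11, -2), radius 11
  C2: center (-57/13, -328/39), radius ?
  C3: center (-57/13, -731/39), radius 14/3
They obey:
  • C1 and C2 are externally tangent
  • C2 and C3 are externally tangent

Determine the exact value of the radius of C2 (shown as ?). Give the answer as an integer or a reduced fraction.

1. [ext C1·C2]  r_C2² + 22r_C2 − 1411/9 = 0  ⇒  r_C2 = 17/3 (r>0 drops 1)
2. [ext C2·C3]  r_C2² + (28/3)r_C2 − 85 = 0  ⇒  r_C2 = 17/3 (r>0 drops 1)

17/3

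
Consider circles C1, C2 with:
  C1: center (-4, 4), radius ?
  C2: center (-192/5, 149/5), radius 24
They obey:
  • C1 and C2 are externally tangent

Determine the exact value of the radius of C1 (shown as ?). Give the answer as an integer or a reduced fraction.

19

1. [ext C1·C2]  r_C1² + 48r_C1 − 1273 = 0  ⇒  r_C1 = 19 (r>0 drops 1)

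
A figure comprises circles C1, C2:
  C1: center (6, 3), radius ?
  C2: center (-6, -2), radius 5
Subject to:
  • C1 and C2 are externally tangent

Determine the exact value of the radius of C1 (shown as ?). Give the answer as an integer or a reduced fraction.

8

1. [ext C1·C2]  r_C1² + 10r_C1 − 144 = 0  ⇒  r_C1 = 8 (r>0 drops 1)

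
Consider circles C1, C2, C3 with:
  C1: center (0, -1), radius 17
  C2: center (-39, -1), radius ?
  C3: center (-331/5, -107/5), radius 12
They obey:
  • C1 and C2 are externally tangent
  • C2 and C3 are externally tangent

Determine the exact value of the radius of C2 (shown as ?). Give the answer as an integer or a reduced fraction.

1. [ext C1·C2]  r_C2² + 34r_C2 − 1232 = 0  ⇒  r_C2 = 22 (r>0 drops 1)
2. [ext C2·C3]  r_C2² + 24r_C2 − 1012 = 0  ⇒  r_C2 = 22 (r>0 drops 1)

22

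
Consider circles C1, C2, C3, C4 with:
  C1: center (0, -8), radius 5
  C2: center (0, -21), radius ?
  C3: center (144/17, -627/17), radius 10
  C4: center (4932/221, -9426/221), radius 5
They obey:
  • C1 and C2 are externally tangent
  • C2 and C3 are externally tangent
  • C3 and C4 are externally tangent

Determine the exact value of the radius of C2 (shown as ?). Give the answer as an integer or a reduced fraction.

8

1. [ext C1·C2]  r_C2² + 10r_C2 − 144 = 0  ⇒  r_C2 = 8 (r>0 drops 1)
2. [ext C2·C3]  r_C2² + 20r_C2 − 224 = 0  ⇒  r_C2 = 8 (r>0 drops 1)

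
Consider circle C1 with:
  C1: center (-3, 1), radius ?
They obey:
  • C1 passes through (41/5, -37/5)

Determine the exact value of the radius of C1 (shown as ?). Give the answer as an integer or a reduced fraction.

1. [C1∋P]  r_C1² − 196 = 0  ⇒  r_C1 = 14 (r>0 drops 1)

14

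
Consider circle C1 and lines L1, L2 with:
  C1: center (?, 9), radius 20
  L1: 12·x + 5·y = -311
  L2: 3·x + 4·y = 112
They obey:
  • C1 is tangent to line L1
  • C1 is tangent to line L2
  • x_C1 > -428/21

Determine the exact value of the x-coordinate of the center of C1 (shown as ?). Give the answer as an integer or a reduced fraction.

1. [C1‖L1]  x_C1² + (178/3)x_C1 + 1232/3 = 0  ⇒  x_C1 = -154/3 or -8
2. [C1‖L2]  x_C1² − (152/3)x_C1 − 1408/3 = 0  ⇒  x_C1 = -8 or 176/3

-8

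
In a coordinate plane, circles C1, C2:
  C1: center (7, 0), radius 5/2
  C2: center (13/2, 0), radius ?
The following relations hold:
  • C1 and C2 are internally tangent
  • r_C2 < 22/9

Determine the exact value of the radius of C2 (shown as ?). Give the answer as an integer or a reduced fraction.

1. [int C1,C2]  r_C2² − 5r_C2 + 6 = 0  ⇒  r_C2 = 2 or 3
2. given r_C2 < 22/9: keep 2

2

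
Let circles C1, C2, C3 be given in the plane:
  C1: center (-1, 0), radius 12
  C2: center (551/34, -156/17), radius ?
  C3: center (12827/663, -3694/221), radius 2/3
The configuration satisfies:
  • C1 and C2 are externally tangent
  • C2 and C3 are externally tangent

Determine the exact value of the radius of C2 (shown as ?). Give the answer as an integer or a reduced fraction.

1. [ext C1·C2]  r_C2² + 24r_C2 − 945/4 = 0  ⇒  r_C2 = 15/2 (r>0 drops 1)
2. [ext C2·C3]  r_C2² + (4/3)r_C2 − 265/4 = 0  ⇒  r_C2 = 15/2 (r>0 drops 1)

15/2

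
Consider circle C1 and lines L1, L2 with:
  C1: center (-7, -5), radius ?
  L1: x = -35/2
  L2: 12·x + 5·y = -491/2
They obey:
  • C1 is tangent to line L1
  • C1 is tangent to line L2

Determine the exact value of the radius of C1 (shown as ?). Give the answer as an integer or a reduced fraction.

21/2

1. [C1‖L1]  r_C1² − 441/4 = 0  ⇒  r_C1 = 21/2 (r>0 drops 1)
2. [C1‖L2]  r_C1² − 441/4 = 0  ⇒  r_C1 = 21/2 (r>0 drops 1)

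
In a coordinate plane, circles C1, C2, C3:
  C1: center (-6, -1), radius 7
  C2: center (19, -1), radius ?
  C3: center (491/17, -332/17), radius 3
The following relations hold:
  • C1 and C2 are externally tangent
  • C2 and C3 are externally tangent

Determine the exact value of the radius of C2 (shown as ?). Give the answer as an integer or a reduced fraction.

1. [ext C1·C2]  r_C2² + 14r_C2 − 576 = 0  ⇒  r_C2 = 18 (r>0 drops 1)
2. [ext C2·C3]  r_C2² + 6r_C2 − 432 = 0  ⇒  r_C2 = 18 (r>0 drops 1)

18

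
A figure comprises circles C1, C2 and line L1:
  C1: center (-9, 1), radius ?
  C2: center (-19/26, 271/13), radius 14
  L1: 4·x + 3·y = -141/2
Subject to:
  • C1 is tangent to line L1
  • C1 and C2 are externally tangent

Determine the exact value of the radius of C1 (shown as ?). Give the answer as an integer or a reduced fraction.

1. [C1‖L1]  r_C1² − 225/4 = 0  ⇒  r_C1 = 15/2 (r>0 drops 1)
2. [ext C1·C2]  r_C1² + 28r_C1 − 1065/4 = 0  ⇒  r_C1 = 15/2 (r>0 drops 1)

15/2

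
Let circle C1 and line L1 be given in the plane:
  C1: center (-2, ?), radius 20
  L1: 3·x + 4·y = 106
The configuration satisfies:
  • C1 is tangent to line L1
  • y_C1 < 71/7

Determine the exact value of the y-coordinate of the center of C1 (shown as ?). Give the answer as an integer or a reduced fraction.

1. [C1‖L1]  y_C1² − 56y_C1 + 159 = 0  ⇒  y_C1 = 3 or 53
2. given y_C1 < 71/7: keep 3

3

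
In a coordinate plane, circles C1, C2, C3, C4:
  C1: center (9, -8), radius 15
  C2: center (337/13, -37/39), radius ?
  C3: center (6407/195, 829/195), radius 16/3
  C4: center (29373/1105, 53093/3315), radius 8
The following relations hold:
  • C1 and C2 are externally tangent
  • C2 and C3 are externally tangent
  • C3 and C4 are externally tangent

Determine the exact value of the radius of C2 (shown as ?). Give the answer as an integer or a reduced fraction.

10/3

1. [ext C1·C2]  r_C2² + 30r_C2 − 1000/9 = 0  ⇒  r_C2 = 10/3 (r>0 drops 1)
2. [ext C2·C3]  r_C2² + (32/3)r_C2 − 140/3 = 0  ⇒  r_C2 = 10/3 (r>0 drops 1)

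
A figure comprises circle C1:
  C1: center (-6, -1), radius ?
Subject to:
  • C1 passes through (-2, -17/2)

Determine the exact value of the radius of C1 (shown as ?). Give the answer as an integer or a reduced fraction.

1. [C1∋P]  r_C1² − 289/4 = 0  ⇒  r_C1 = 17/2 (r>0 drops 1)

17/2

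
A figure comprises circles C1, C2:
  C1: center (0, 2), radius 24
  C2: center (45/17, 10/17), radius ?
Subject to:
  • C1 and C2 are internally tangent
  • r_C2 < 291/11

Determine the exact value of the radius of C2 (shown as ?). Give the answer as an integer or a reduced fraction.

21

1. [int C1,C2]  r_C2² − 48r_C2 + 567 = 0  ⇒  r_C2 = 21 or 27
2. given r_C2 < 291/11: keep 21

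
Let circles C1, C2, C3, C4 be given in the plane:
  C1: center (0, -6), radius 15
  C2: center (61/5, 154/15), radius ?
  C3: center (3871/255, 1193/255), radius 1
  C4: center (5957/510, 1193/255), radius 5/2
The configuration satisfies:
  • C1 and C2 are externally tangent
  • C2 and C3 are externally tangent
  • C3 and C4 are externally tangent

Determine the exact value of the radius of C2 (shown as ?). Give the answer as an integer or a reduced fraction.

16/3

1. [ext C1·C2]  r_C2² + 30r_C2 − 1696/9 = 0  ⇒  r_C2 = 16/3 (r>0 drops 1)
2. [ext C2·C3]  r_C2² + 2r_C2 − 352/9 = 0  ⇒  r_C2 = 16/3 (r>0 drops 1)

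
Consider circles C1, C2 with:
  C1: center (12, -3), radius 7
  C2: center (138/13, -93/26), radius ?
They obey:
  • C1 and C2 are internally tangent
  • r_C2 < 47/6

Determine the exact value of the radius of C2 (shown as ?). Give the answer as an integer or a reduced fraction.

11/2

1. [int C1,C2]  r_C2² − 14r_C2 + 187/4 = 0  ⇒  r_C2 = 11/2 or 17/2
2. given r_C2 < 47/6: keep 11/2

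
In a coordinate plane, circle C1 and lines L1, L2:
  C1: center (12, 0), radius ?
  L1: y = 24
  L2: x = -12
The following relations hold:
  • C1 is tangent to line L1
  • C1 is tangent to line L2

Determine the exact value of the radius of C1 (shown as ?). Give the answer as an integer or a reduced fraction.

1. [C1‖L1]  r_C1² − 576 = 0  ⇒  r_C1 = 24 (r>0 drops 1)
2. [C1‖L2]  r_C1² − 576 = 0  ⇒  r_C1 = 24 (r>0 drops 1)

24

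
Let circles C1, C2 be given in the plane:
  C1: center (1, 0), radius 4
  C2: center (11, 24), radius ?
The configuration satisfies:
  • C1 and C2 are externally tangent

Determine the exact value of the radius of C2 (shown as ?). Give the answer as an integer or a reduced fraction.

1. [ext C1·C2]  r_C2² + 8r_C2 − 660 = 0  ⇒  r_C2 = 22 (r>0 drops 1)

22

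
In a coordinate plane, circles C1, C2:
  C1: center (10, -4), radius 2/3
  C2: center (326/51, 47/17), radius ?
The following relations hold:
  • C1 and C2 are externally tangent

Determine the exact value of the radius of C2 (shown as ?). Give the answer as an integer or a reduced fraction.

7

1. [ext C1·C2]  r_C2² + (4/3)r_C2 − 175/3 = 0  ⇒  r_C2 = 7 (r>0 drops 1)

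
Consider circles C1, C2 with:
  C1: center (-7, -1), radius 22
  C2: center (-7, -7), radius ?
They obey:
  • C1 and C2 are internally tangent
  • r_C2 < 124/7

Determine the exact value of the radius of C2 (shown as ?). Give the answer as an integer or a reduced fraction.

1. [int C1,C2]  r_C2² − 44r_C2 + 448 = 0  ⇒  r_C2 = 16 or 28
2. given r_C2 < 124/7: keep 16

16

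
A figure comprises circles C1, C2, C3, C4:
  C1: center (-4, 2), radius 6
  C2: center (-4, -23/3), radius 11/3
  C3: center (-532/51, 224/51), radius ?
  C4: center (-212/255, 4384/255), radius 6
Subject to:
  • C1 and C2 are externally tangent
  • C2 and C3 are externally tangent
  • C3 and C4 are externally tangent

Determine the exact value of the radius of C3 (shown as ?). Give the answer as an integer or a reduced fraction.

10

1. [ext C2·C3]  r_C3² + (22/3)r_C3 − 520/3 = 0  ⇒  r_C3 = 10 (r>0 drops 1)
2. [ext C3·C4]  r_C3² + 12r_C3 − 220 = 0  ⇒  r_C3 = 10 (r>0 drops 1)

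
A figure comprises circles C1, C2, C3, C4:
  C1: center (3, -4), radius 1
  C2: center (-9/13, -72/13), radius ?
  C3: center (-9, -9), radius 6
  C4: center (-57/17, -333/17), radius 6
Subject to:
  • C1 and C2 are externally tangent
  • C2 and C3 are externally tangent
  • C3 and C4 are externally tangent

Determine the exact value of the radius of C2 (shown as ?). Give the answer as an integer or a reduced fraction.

3

1. [ext C1·C2]  r_C2² + 2r_C2 − 15 = 0  ⇒  r_C2 = 3 (r>0 drops 1)
2. [ext C2·C3]  r_C2² + 12r_C2 − 45 = 0  ⇒  r_C2 = 3 (r>0 drops 1)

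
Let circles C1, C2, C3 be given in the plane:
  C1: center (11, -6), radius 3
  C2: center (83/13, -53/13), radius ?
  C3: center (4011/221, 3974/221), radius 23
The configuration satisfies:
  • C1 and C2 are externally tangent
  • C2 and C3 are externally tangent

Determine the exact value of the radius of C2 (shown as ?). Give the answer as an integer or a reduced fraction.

2

1. [ext C1·C2]  r_C2² + 6r_C2 − 16 = 0  ⇒  r_C2 = 2 (r>0 drops 1)
2. [ext C2·C3]  r_C2² + 46r_C2 − 96 = 0  ⇒  r_C2 = 2 (r>0 drops 1)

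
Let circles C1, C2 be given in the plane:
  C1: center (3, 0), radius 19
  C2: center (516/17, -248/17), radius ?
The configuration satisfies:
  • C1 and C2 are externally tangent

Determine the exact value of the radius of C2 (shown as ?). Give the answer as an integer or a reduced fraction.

1. [ext C1·C2]  r_C2² + 38r_C2 − 600 = 0  ⇒  r_C2 = 12 (r>0 drops 1)

12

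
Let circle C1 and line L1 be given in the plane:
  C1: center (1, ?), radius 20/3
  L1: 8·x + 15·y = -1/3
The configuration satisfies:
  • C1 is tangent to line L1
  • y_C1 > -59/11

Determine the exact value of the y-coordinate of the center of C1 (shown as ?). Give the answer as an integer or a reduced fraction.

7

1. [C1‖L1]  y_C1² + (10/9)y_C1 − 511/9 = 0  ⇒  y_C1 = -73/9 or 7
2. given y_C1 > -59/11: keep 7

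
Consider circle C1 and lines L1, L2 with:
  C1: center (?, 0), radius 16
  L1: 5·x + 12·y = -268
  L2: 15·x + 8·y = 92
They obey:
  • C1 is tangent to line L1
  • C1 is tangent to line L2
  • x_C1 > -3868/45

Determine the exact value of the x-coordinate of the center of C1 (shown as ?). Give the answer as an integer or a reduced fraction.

1. [C1‖L1]  x_C1² + (536/5)x_C1 + 5712/5 = 0  ⇒  x_C1 = -476/5 or -12
2. [C1‖L2]  x_C1² − (184/15)x_C1 − 1456/5 = 0  ⇒  x_C1 = -12 or 364/15

-12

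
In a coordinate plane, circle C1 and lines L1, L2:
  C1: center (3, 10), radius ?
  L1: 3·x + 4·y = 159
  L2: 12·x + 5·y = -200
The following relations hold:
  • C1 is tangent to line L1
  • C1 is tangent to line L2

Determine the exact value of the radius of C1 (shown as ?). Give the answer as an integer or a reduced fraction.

1. [C1‖L1]  r_C1² − 484 = 0  ⇒  r_C1 = 22 (r>0 drops 1)
2. [C1‖L2]  r_C1² − 484 = 0  ⇒  r_C1 = 22 (r>0 drops 1)

22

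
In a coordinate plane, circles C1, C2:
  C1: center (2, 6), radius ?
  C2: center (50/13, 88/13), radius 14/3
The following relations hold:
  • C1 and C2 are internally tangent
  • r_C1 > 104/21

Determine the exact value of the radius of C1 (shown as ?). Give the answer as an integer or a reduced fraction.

1. [int C1,C2]  r_C1² − (28/3)r_C1 + 160/9 = 0  ⇒  r_C1 = 8/3 or 20/3
2. given r_C1 > 104/21: keep 20/3

20/3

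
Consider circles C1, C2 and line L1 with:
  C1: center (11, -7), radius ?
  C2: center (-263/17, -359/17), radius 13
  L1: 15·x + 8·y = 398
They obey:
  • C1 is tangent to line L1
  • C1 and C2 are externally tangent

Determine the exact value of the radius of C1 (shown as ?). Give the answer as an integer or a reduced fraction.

17

1. [C1‖L1]  r_C1² − 289 = 0  ⇒  r_C1 = 17 (r>0 drops 1)
2. [ext C1·C2]  r_C1² + 26r_C1 − 731 = 0  ⇒  r_C1 = 17 (r>0 drops 1)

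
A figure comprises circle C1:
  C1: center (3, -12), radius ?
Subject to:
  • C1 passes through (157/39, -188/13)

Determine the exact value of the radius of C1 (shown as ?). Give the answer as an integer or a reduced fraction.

1. [C1∋P]  r_C1² − 64/9 = 0  ⇒  r_C1 = 8/3 (r>0 drops 1)

8/3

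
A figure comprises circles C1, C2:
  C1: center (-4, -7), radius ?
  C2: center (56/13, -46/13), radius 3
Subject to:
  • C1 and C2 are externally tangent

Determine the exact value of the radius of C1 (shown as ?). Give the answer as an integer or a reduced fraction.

1. [ext C1·C2]  r_C1² + 6r_C1 − 72 = 0  ⇒  r_C1 = 6 (r>0 drops 1)

6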